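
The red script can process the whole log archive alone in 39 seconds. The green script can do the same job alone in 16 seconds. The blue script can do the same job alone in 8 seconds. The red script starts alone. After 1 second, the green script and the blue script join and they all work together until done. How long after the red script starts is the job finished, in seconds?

39/7 seconds

In the first 1 second the red script alone does 1/39 of the job, leaving 38/39.
Once everyone is working, combined rate: 1/39 + 1/16 + 1/8 = (16 + 39 + 78)/624 = 133/624 per second.
Remaining 38/39 at 133/624 per second takes 32/7 seconds.
Total from the start = 1 + 32/7 = 39/7 seconds.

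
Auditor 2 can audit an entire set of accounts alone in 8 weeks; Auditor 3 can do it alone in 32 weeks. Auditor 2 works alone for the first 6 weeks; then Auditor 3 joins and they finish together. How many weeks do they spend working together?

In 6 weeks Auditor 2 does 6/8 = 3/4 of the job, leaving 1/4.
Auditor 2 and Auditor 3 together work at 5/32 per week, so finishing takes 1/4 ÷ 5/32 = 8/5 weeks.

8/5 weeks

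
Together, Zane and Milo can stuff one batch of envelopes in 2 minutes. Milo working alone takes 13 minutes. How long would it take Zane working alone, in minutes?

26/11 minutes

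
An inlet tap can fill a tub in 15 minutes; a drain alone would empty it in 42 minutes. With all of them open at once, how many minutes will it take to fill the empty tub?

70/3 minutes

Net rate = 1/15 − 1/42 = (14 − 5)/210 = 9/210 = 3/70 per minute.
Filling time = 1 ÷ (3/70) = 70/3 minutes.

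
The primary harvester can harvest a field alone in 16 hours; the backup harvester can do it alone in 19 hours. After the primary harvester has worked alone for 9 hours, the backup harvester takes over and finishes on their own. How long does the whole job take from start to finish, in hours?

277/16 hours

In 9 hours the primary harvester does 9/16 of the job, leaving 7/16.
The backup harvester works at 1/19 per hour, so finishing takes 7/16 ÷ 1/19 = 133/16 hours.
Total time = 9 + 133/16 = 277/16 hours.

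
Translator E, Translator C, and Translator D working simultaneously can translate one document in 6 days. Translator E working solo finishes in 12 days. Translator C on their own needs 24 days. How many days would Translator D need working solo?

Combined rate is 1/6 per day.
Known contribution: 1/12 + 1/24 = (2 + 1)/24 = 3/24 = 1/8 per day.
So Translator D's rate is 1/6 − 1/8 = 1/24, meaning 24 days alone.

24 days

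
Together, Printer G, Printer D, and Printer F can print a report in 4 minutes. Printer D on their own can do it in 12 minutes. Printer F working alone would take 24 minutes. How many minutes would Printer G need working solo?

Combined rate is 1/4 per minute.
Known contribution: 1/12 + 1/24 = (2 + 1)/24 = 3/24 = 1/8 per minute.
So Printer G's rate is 1/4 − 1/8 = 1/8, meaning 8 minutes alone.

8 minutes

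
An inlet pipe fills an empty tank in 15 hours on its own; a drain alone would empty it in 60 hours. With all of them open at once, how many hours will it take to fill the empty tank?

20 hours

Net rate = 1/15 − 1/60 = (4 − 1)/60 = 3/60 = 1/20 per hour.
Filling time = 1 ÷ (1/20) = 20 hours.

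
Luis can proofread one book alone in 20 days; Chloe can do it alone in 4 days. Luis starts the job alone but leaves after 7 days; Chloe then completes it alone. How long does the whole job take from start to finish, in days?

48/5 days

In 7 days Luis does 7/20 of the job, leaving 13/20.
Chloe works at 1/4 per day, so finishing takes 13/20 ÷ 1/4 = 13/5 days.
Total time = 7 + 13/5 = 48/5 days.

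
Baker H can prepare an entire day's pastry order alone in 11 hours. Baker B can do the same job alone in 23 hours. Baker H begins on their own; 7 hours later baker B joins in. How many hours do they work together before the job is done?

46/17 hours

In the first 7 hours baker H alone does 7/11 of the job, leaving 4/11.
Once everyone is working, combined rate: 1/11 + 1/23 = (23 + 11)/253 = 34/253 per hour.
Remaining 4/11 at 34/253 per hour takes 46/17 hours.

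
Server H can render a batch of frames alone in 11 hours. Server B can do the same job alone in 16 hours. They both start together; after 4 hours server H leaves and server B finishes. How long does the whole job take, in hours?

In the first 4 hours the combined rate is 27/176, so 27/44 of the job is done, leaving 17/44.
After server H leaves the rate is 1/16 per hour; the remaining 17/44 takes 68/11 hours.
Total = 4 + 68/11 = 112/11 hours.

112/11 hours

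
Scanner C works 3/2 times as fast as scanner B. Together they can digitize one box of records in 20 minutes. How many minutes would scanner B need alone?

Let scanner B's rate be r; then scanner C's rate is (3/2)r, so together (3/2 + 1)r = (5/2)r = 1/20.
Thus r = 1/50 per minute.
Scanner B alone: 50 minutes; scanner C alone: 100/3 minutes.

50 minutes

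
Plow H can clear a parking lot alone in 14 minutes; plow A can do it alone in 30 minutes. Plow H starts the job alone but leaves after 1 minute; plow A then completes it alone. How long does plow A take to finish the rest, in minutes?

195/7 minutes

In 1 minute plow H does 1/14 of the job, leaving 13/14.
Plow A works at 1/30 per minute, so finishing takes 13/14 ÷ 1/30 = 195/7 minutes.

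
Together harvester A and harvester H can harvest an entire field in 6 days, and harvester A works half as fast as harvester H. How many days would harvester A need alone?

Let harvester H's rate be r; then harvester A's rate is (1/2)r, so together (1/2 + 1)r = (3/2)r = 1/6.
Thus r = 1/9 per day.
Harvester H alone: 9 days; harvester A alone: 18 days.

18 days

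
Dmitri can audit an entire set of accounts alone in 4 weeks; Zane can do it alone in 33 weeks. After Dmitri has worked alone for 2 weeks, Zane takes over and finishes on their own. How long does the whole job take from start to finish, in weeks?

In 2 weeks Dmitri does 2/4 = 1/2 of the job, leaving 1/2.
Zane works at 1/33 per week, so finishing takes 1/2 ÷ 1/33 = 33/2 weeks.
Total time = 2 + 33/2 = 37/2 weeks.

37/2 weeks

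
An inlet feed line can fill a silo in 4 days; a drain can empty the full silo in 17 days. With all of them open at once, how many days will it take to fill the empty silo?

Net rate = 1/4 − 1/17 = (17 − 4)/68 = 13/68 per day.
Filling time = 1 ÷ (13/68) = 68/13 days.

68/13 days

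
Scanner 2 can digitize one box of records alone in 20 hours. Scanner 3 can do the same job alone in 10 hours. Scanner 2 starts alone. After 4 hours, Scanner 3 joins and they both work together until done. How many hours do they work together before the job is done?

16/3 hours

In the first 4 hours Scanner 2 alone does 4/20 = 1/5 of the job, leaving 4/5.
Once everyone is working, combined rate: 1/20 + 1/10 = (1 + 2)/20 = 3/20 per hour.
Remaining 4/5 at 3/20 per hour takes 16/3 hours.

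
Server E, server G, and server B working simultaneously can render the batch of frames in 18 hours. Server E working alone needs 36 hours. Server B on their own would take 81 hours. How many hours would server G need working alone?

324/5 hours

Combined rate is 1/18 per hour.
Known contribution: 1/36 + 1/81 = (9 + 4)/324 = 13/324 per hour.
So server G's rate is 1/18 − 13/324 = 5/324, meaning 324/5 hours alone.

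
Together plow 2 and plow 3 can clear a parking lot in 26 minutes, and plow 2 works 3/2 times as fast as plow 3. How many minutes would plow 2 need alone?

Let plow 3's rate be r; then plow 2's rate is (3/2)r, so together (3/2 + 1)r = (5/2)r = 1/26.
Thus r = 1/65 per minute.
Plow 3 alone: 65 minutes; plow 2 alone: 130/3 minutes.

130/3 minutes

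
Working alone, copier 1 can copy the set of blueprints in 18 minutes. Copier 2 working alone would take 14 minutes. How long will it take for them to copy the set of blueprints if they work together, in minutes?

63/8 minutes

Combined rate: 1/18 + 1/14 = (7 + 9)/126 = 16/126 = 8/63 per minute.
Time = 1 ÷ (8/63) = 63/8 minutes.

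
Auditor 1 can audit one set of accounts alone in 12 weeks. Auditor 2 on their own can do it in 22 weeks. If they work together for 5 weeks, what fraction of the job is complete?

85/132

Combined rate: 1/12 + 1/22 = (11 + 6)/132 = 17/132 per week.
In 5 weeks they complete 5·17/132 = 85/132 of the job.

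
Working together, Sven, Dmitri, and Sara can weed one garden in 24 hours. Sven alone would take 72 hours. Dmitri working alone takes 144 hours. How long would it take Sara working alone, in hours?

48 hours

Combined rate is 1/24 per hour.
Known contribution: 1/72 + 1/144 = (2 + 1)/144 = 3/144 = 1/48 per hour.
So Sara's rate is 1/24 − 1/48 = 1/48, meaning 48 hours alone.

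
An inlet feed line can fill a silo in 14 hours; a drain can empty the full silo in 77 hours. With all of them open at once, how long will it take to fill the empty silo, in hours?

154/9 hours

Net rate = 1/14 − 1/77 = (11 − 2)/154 = 9/154 per hour.
Filling time = 1 ÷ (9/154) = 154/9 hours.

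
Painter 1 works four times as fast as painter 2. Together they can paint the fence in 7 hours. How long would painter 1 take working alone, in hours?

35/4 hours

Let painter 2's rate be r; then painter 1's rate is 4r, so together (4 + 1)r = 5r = 1/7.
Thus r = 1/35 per hour.
Painter 2 alone: 35 hours; painter 1 alone: 35/4 hours.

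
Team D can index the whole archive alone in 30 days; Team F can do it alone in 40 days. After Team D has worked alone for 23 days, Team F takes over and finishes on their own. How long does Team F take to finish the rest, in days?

In 23 days Team D does 23/30 of the job, leaving 7/30.
Team F works at 1/40 per day, so finishing takes 7/30 ÷ 1/40 = 28/3 days.

28/3 days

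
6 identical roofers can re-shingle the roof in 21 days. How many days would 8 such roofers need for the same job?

Total work is 6·21 = 126 roofer-days.
With 8 roofers: 126/8 = 63/4 days.

63/4 days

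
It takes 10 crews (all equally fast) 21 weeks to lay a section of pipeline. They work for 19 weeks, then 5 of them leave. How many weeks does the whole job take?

23 weeks

One crew does 1/210 of the job per week.
After 19 weeks with 10 crews, 19/21 is done (2/21 left).
With 5 crews the rate is 5/210 = 1/42, so the rest takes 2/21 ÷ 1/42 = 4 weeks.
Total = 19 + 4 = 23 weeks.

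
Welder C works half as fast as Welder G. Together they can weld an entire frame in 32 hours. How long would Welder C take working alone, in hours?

96 hours

Let Welder G's rate be r; then Welder C's rate is (1/2)r, so together (1/2 + 1)r = (3/2)r = 1/32.
Thus r = 1/48 per hour.
Welder G alone: 48 hours; Welder C alone: 96 hours.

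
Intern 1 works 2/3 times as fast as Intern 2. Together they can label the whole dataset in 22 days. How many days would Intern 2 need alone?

Let Intern 2's rate be r; then Intern 1's rate is (2/3)r, so together (2/3 + 1)r = (5/3)r = 1/22.
Thus r = 3/110 per day.
Intern 2 alone: 110/3 days; Intern 1 alone: 55 days.

110/3 days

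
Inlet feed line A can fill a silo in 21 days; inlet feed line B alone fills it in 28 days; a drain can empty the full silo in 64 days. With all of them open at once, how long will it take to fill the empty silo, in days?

Net rate = 1/21 + 1/28 − 1/64 = (64 + 48 − 21)/1344 = 91/1344 = 13/192 per day.
Filling time = 1 ÷ (13/192) = 192/13 days.

192/13 days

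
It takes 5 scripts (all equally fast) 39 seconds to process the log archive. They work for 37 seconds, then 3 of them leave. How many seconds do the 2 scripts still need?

5 seconds

One script does 1/195 of the job per second.
After 37 seconds with 5 scripts, 37/39 is done (2/39 left).
With 2 scripts the rate is 2/195, so the rest takes 2/39 ÷ 2/195 = 5 seconds.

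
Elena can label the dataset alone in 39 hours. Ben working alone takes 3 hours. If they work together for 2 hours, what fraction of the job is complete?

Combined rate: 1/39 + 1/3 = (1 + 13)/39 = 14/39 per hour.
In 2 hours they complete 2·14/39 = 28/39 of the job.

28/39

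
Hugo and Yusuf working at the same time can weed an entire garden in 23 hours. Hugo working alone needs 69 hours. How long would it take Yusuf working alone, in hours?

69/2 hours

Combined rate is 1/23 per hour.
Known contribution: 1/69 per hour.
So Yusuf's rate is 1/23 − 1/69 = 2/69, meaning 69/2 hours alone.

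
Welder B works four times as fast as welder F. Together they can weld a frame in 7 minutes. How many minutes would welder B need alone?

Let welder F's rate be r; then welder B's rate is 4r, so together (4 + 1)r = 5r = 1/7.
Thus r = 1/35 per minute.
Welder F alone: 35 minutes; welder B alone: 35/4 minutes.

35/4 minutes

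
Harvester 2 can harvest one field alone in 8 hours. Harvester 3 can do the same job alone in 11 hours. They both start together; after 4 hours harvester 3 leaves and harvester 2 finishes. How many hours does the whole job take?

In the first 4 hours the combined rate is 19/88, so 19/22 of the job is done, leaving 3/22.
After harvester 3 leaves the rate is 1/8 per hour; the remaining 3/22 takes 12/11 hours.
Total = 4 + 12/11 = 56/11 hours.

56/11 hours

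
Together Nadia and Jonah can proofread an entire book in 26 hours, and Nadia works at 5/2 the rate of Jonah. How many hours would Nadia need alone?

Let Jonah's rate be r; then Nadia's rate is (5/2)r, so together (5/2 + 1)r = (7/2)r = 1/26.
Thus r = 1/91 per hour.
Jonah alone: 91 hours; Nadia alone: 182/5 hours.

182/5 hours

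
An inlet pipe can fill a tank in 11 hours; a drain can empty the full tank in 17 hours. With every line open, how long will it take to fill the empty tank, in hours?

187/6 hours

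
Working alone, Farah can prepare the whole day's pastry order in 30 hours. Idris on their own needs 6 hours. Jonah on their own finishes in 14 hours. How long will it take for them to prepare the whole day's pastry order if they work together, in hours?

Combined rate: 1/30 + 1/6 + 1/14 = (7 + 35 + 15)/210 = 57/210 = 19/70 per hour.
Time = 1 ÷ (19/70) = 70/19 hours.

70/19 hours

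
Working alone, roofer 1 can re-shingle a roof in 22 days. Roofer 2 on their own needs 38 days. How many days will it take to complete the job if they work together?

Combined rate: 1/22 + 1/38 = (19 + 11)/418 = 30/418 = 15/209 per day.
Time = 1 ÷ (15/209) = 209/15 days.

209/15 days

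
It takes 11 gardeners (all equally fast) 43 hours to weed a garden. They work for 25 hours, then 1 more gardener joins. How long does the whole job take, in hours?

One gardener does 1/473 of the job per hour.
After 25 hours with 11 gardeners, 25/43 is done (18/43 left).
With 12 gardeners the rate is 12/473, so the rest takes 18/43 ÷ 12/473 = 33/2 hours.
Total = 25 + 33/2 = 83/2 hours.

83/2 hours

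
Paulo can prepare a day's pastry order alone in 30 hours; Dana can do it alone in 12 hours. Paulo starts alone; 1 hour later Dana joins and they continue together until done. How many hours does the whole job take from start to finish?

65/7 hours

In 1 hour Paulo does 1/30 of the job, leaving 29/30.
Paulo and Dana together work at 7/60 per hour, so finishing takes 29/30 ÷ 7/60 = 58/7 hours.
Total time = 1 + 58/7 = 65/7 hours.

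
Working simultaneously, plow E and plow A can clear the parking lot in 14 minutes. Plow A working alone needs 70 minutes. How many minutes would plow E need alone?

35/2 minutes

Combined rate is 1/14 per minute.
Known contribution: 1/70 per minute.
So plow E's rate is 1/14 − 1/70 = 2/35, meaning 35/2 minutes alone.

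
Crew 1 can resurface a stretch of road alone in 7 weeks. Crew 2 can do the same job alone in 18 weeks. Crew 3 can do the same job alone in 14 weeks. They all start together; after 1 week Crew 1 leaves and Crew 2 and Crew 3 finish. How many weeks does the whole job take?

In the first 1 week the combined rate is 17/63, so 17/63 of the job is done, leaving 46/63.
After Crew 1 leaves the rate is 8/63 per week; the remaining 46/63 takes 23/4 weeks.
Total = 1 + 23/4 = 27/4 weeks.

27/4 weeks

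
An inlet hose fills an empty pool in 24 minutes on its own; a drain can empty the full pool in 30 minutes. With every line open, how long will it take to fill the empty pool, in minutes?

Net rate = 1/24 − 1/30 = (5 − 4)/120 = 1/120 per minute.
Filling time = 1 ÷ (1/120) = 120 minutes.

120 minutes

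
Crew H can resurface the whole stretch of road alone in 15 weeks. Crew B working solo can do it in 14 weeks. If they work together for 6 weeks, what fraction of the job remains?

Combined rate: 1/15 + 1/14 = (14 + 15)/210 = 29/210 per week.
In 6 weeks they complete 6·29/210 = 29/35 of the job.
So 6/35 remains.

6/35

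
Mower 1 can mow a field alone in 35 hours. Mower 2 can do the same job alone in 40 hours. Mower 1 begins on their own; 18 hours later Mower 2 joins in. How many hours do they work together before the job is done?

136/15 hours

In the first 18 hours Mower 1 alone does 18/35 of the job, leaving 17/35.
Once everyone is working, combined rate: 1/35 + 1/40 = (8 + 7)/280 = 15/280 = 3/56 per hour.
Remaining 17/35 at 3/56 per hour takes 136/15 hours.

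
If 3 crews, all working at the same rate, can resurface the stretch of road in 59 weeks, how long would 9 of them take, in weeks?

59/3 weeks

Total work is 3·59 = 177 crew-weeks.
With 9 crews: 177/9 = 59/3 weeks.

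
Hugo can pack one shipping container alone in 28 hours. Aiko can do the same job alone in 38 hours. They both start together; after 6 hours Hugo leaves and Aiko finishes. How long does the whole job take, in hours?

In the first 6 hours the combined rate is 33/532, so 99/266 of the job is done, leaving 167/266.
After Hugo leaves the rate is 1/38 per hour; the remaining 167/266 takes 167/7 hours.
Total = 6 + 167/7 = 209/7 hours.

209/7 hours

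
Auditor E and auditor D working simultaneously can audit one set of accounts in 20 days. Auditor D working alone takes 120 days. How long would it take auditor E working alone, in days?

Combined rate is 1/20 per day.
Known contribution: 1/120 per day.
So auditor E's rate is 1/20 − 1/120 = 1/24, meaning 24 days alone.

24 days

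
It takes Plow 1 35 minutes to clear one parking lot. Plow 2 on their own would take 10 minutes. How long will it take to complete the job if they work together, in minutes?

70/9 minutes

With two workers the combined time is the product over the sum: 35·10/(35+10) = 350/45 = 70/9 minutes.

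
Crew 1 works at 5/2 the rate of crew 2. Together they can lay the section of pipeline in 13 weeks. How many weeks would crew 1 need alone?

Let crew 2's rate be r; then crew 1's rate is (5/2)r, so together (5/2 + 1)r = (7/2)r = 1/13.
Thus r = 2/91 per week.
Crew 2 alone: 91/2 weeks; crew 1 alone: 91/5 weeks.

91/5 weeks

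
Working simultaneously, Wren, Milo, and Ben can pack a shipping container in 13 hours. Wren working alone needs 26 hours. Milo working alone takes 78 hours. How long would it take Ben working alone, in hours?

39 hours

Combined rate is 1/13 per hour.
Known contribution: 1/26 + 1/78 = (3 + 1)/78 = 4/78 = 2/39 per hour.
So Ben's rate is 1/13 − 2/39 = 1/39, meaning 39 hours alone.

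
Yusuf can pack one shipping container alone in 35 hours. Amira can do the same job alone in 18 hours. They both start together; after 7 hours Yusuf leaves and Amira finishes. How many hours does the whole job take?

72/5 hours

In the first 7 hours the combined rate is 53/630, so 53/90 of the job is done, leaving 37/90.
After Yusuf leaves the rate is 1/18 per hour; the remaining 37/90 takes 37/5 hours.
Total = 7 + 37/5 = 72/5 hours.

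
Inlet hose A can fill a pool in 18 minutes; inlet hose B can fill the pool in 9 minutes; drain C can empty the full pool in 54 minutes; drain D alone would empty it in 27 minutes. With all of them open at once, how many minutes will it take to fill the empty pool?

9 minutes

Net rate = 1/18 + 1/9 − 1/54 − 1/27 = (3 + 6 − 1 − 2)/54 = 6/54 = 1/9 per minute.
Filling time = 1 ÷ (1/9) = 9 minutes.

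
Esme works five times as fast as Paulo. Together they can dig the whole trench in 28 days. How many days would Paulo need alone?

168 days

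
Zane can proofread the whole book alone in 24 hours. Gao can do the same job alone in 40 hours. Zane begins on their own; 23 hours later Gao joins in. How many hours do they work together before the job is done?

In the first 23 hours Zane alone does 23/24 of the job, leaving 1/24.
Once everyone is working, combined rate: 1/24 + 1/40 = (5 + 3)/120 = 8/120 = 1/15 per hour.
Remaining 1/24 at 1/15 per hour takes 5/8 hours.

5/8 hours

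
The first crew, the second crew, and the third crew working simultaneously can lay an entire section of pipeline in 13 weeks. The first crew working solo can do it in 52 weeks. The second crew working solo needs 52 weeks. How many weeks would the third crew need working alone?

26 weeks

Combined rate is 1/13 per week.
Known contribution: 1/52 + 1/52 = (1 + 1)/52 = 2/52 = 1/26 per week.
So the third crew's rate is 1/13 − 1/26 = 1/26, meaning 26 weeks alone.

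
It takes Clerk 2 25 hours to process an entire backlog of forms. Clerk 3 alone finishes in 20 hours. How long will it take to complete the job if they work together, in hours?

100/9 hours

Combined rate: 1/25 + 1/20 = (4 + 5)/100 = 9/100 per hour.
Time = 1 ÷ (9/100) = 100/9 hours.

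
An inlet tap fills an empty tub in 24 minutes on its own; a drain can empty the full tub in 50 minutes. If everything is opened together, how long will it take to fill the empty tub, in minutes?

600/13 minutes

Net rate = 1/24 − 1/50 = (25 − 12)/600 = 13/600 per minute.
Filling time = 1 ÷ (13/600) = 600/13 minutes.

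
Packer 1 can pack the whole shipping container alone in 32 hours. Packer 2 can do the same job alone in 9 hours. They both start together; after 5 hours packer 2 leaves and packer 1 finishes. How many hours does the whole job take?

128/9 hours

In the first 5 hours the combined rate is 41/288, so 205/288 of the job is done, leaving 83/288.
After packer 2 leaves the rate is 1/32 per hour; the remaining 83/288 takes 83/9 hours.
Total = 5 + 83/9 = 128/9 hours.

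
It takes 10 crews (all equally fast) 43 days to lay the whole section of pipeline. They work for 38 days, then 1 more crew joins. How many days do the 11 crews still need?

50/11 days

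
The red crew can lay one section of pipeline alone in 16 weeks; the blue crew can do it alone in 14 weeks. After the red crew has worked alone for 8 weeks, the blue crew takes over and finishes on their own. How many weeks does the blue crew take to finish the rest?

In 8 weeks the red crew does 8/16 = 1/2 of the job, leaving 1/2.
The blue crew works at 1/14 per week, so finishing takes 1/2 ÷ 1/14 = 7 weeks.

7 weeks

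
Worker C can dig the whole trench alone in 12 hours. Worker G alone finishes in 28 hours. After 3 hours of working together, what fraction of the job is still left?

9/14

Combined rate: 1/12 + 1/28 = (7 + 3)/84 = 10/84 = 5/42 per hour.
In 3 hours they complete 3·5/42 = 5/14 of the job.
So 9/14 remains.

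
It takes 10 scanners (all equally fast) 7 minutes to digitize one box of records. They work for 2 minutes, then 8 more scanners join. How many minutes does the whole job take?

One scanner does 1/70 of the job per minute.
After 2 minutes with 10 scanners, 2/7 is done (5/7 left).
With 18 scanners the rate is 18/70 = 9/35, so the rest takes 5/7 ÷ 9/35 = 25/9 minutes.
Total = 2 + 25/9 = 43/9 minutes.

43/9 minutes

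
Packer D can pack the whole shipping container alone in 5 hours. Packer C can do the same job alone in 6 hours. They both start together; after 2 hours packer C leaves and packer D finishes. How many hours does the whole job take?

In the first 2 hours the combined rate is 11/30, so 11/15 of the job is done, leaving 4/15.
After packer C leaves the rate is 1/5 per hour; the remaining 4/15 takes 4/3 hours.
Total = 2 + 4/3 = 10/3 hours.

10/3 hours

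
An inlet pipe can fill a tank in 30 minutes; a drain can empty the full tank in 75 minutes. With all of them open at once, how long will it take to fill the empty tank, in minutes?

Net rate = 1/30 − 1/75 = (5 − 2)/150 = 3/150 = 1/50 per minute.
Filling time = 1 ÷ (1/50) = 50 minutes.

50 minutes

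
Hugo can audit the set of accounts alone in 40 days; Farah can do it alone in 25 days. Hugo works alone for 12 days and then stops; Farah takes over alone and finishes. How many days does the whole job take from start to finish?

In 12 days Hugo does 12/40 = 3/10 of the job, leaving 7/10.
Farah works at 1/25 per day, so finishing takes 7/10 ÷ 1/25 = 35/2 days.
Total time = 12 + 35/2 = 59/2 days.

59/2 days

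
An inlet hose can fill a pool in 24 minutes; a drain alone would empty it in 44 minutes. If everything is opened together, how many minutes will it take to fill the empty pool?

Net rate = 1/24 − 1/44 = (11 − 6)/264 = 5/264 per minute.
Filling time = 1 ÷ (5/264) = 264/5 minutes.

264/5 minutes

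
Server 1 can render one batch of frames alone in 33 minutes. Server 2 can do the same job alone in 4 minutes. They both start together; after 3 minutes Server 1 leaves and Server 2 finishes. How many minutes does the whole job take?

In the first 3 minutes the combined rate is 37/132, so 37/44 of the job is done, leaving 7/44.
After Server 1 leaves the rate is 1/4 per minute; the remaining 7/44 takes 7/11 minutes.
Total = 3 + 7/11 = 40/11 minutes.

40/11 minutes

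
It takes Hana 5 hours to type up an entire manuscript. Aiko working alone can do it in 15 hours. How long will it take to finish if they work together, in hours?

With two workers the combined time is the product over the sum: 5·15/(5+15) = 75/20 = 15/4 hours.

15/4 hours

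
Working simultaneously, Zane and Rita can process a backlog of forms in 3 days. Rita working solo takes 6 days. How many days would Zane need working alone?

6 days

Combined rate is 1/3 per day.
Known contribution: 1/6 per day.
So Zane's rate is 1/3 − 1/6 = 1/6, meaning 6 days alone.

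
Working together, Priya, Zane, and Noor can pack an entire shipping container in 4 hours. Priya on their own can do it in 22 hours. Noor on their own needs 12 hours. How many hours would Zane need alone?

Combined rate is 1/4 per hour.
Known contribution: 1/22 + 1/12 = (6 + 11)/132 = 17/132 per hour.
So Zane's rate is 1/4 − 17/132 = 4/33, meaning 33/4 hours alone.

33/4 hours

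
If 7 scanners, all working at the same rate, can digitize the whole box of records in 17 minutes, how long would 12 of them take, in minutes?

Total work is 7·17 = 119 scanner-minutes.
With 12 scanners: 119/12 minutes.

119/12 minutes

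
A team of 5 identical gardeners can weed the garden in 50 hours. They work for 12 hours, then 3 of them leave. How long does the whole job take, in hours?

107 hours

One gardener does 1/250 of the job per hour.
After 12 hours with 5 gardeners, 6/25 is done (19/25 left).
With 2 gardeners the rate is 2/250 = 1/125, so the rest takes 19/25 ÷ 1/125 = 95 hours.
Total = 12 + 95 = 107 hours.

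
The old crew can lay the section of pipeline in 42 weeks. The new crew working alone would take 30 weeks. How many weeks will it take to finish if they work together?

Combined rate: 1/42 + 1/30 = (5 + 7)/210 = 12/210 = 2/35 per week.
Time = 1 ÷ (2/35) = 35/2 weeks.

35/2 weeks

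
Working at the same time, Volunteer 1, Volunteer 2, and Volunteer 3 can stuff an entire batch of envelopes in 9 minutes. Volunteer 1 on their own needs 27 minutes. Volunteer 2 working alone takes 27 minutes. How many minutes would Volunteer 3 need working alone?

27 minutes

Combined rate is 1/9 per minute.
Known contribution: 1/27 + 1/27 = (1 + 1)/27 = 2/27 per minute.
So Volunteer 3's rate is 1/9 − 2/27 = 1/27, meaning 27 minutes alone.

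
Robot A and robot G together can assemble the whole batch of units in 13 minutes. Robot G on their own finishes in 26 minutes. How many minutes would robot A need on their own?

Combined rate is 1/13 per minute.
Known contribution: 1/26 per minute.
So robot A's rate is 1/13 − 1/26 = 1/26, meaning 26 minutes alone.

26 minutes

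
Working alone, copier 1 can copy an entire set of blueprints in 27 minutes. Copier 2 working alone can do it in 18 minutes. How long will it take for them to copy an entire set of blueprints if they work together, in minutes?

54/5 minutes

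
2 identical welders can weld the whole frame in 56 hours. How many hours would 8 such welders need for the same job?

Total work is 2·56 = 112 welder-hours.
With 8 welders: 112/8 = 14 hours.

14 hours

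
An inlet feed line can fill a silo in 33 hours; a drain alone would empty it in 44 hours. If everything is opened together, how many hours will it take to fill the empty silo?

Net rate = 1/33 − 1/44 = (4 − 3)/132 = 1/132 per hour.
Filling time = 1 ÷ (1/132) = 132 hours.

132 hours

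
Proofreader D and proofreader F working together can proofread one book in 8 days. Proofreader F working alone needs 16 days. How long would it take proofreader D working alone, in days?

16 days

Combined rate is 1/8 per day.
Known contribution: 1/16 per day.
So proofreader D's rate is 1/8 − 1/16 = 1/16, meaning 16 days alone.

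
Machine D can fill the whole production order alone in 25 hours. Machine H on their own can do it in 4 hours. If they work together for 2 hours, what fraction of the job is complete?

Combined rate: 1/25 + 1/4 = (4 + 25)/100 = 29/100 per hour.
In 2 hours they complete 2·29/100 = 29/50 of the job.

29/50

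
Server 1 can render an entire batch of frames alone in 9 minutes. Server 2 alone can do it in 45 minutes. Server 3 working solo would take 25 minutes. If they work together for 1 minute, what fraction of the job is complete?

Combined rate: 1/9 + 1/45 + 1/25 = (25 + 5 + 9)/225 = 39/225 = 13/75 per minute.
In 1 minute they complete 1·13/75 = 13/75 of the job.

13/75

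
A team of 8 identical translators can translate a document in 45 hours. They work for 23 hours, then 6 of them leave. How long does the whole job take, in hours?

One translator does 1/360 of the job per hour.
After 23 hours with 8 translators, 23/45 is done (22/45 left).
With 2 translators the rate is 2/360 = 1/180, so the rest takes 22/45 ÷ 1/180 = 88 hours.
Total = 23 + 88 = 111 hours.

111 hours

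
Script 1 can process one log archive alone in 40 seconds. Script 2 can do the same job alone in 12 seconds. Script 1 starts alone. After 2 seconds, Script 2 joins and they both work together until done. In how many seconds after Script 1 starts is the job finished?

140/13 seconds

In the first 2 seconds Script 1 alone does 2/40 = 1/20 of the job, leaving 19/20.
Once everyone is working, combined rate: 1/40 + 1/12 = (3 + 10)/120 = 13/120 per second.
Remaining 19/20 at 13/120 per second takes 114/13 seconds.
Total from the start = 2 + 114/13 = 140/13 seconds.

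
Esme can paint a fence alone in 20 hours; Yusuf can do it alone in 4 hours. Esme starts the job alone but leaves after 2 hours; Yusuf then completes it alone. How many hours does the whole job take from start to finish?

In 2 hours Esme does 2/20 = 1/10 of the job, leaving 9/10.
Yusuf works at 1/4 per hour, so finishing takes 9/10 ÷ 1/4 = 18/5 hours.
Total time = 2 + 18/5 = 28/5 hours.

28/5 hours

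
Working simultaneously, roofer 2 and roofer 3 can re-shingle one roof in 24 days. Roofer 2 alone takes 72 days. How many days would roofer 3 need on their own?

36 days

Combined rate is 1/24 per day.
Known contribution: 1/72 per day.
So roofer 3's rate is 1/24 − 1/72 = 1/36, meaning 36 days alone.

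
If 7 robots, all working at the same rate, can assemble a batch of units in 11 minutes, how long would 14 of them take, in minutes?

11/2 minutes

Total work is 7·11 = 77 robot-minutes.
With 14 robots: 77/14 = 11/2 minutes.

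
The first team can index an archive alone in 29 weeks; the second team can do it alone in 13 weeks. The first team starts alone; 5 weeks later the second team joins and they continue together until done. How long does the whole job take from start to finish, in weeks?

In 5 weeks the first team does 5/29 of the job, leaving 24/29.
The first team and the second team together work at 42/377 per week, so finishing takes 24/29 ÷ 42/377 = 52/7 weeks.
Total time = 5 + 52/7 = 87/7 weeks.

87/7 weeks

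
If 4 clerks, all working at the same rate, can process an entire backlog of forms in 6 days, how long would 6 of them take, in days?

4 days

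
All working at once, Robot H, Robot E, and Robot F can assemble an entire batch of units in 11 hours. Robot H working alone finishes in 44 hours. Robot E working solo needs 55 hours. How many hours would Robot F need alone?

Combined rate is 1/11 per hour.
Known contribution: 1/44 + 1/55 = (5 + 4)/220 = 9/220 per hour.
So Robot F's rate is 1/11 − 9/220 = 1/20, meaning 20 hours alone.

20 hours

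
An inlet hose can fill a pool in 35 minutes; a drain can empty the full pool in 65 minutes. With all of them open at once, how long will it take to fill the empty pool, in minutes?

455/6 minutes

Net rate = 1/35 − 1/65 = (13 − 7)/455 = 6/455 per minute.
Filling time = 1 ÷ (6/455) = 455/6 minutes.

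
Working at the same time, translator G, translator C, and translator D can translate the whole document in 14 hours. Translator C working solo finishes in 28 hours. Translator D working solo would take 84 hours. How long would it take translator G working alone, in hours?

Combined rate is 1/14 per hour.
Known contribution: 1/28 + 1/84 = (3 + 1)/84 = 4/84 = 1/21 per hour.
So translator G's rate is 1/14 − 1/21 = 1/42, meaning 42 hours alone.

42 hours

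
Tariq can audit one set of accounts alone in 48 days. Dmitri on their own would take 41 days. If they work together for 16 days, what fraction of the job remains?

34/123

Combined rate: 1/48 + 1/41 = (41 + 48)/1968 = 89/1968 per day.
In 16 days they complete 16·89/1968 = 89/123 of the job.
So 34/123 remains.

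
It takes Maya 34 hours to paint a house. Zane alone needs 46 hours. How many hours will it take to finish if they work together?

391/20 hours

Combined rate: 1/34 + 1/46 = (23 + 17)/782 = 40/782 = 20/391 per hour.
Time = 1 ÷ (20/391) = 391/20 hours.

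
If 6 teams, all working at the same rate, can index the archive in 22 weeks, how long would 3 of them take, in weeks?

Total work is 6·22 = 132 team-weeks.
With 3 teams: 132/3 = 44 weeks.

44 weeks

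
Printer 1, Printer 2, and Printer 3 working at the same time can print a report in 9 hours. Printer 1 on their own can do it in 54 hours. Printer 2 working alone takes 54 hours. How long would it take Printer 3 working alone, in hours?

27/2 hours

Combined rate is 1/9 per hour.
Known contribution: 1/54 + 1/54 = (1 + 1)/54 = 2/54 = 1/27 per hour.
So Printer 3's rate is 1/9 − 1/27 = 2/27, meaning 27/2 hours alone.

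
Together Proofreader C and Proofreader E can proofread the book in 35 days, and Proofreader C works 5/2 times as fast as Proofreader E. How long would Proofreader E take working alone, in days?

Let Proofreader E's rate be r; then Proofreader C's rate is (5/2)r, so together (5/2 + 1)r = (7/2)r = 1/35.
Thus r = 2/245 per day.
Proofreader E alone: 245/2 days; Proofreader C alone: 49 days.

245/2 days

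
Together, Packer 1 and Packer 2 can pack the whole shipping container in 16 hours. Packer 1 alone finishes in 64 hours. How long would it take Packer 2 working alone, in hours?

64/3 hours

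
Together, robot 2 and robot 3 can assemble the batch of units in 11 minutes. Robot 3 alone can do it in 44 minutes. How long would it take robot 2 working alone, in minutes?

44/3 minutes

Combined rate is 1/11 per minute.
Known contribution: 1/44 per minute.
So robot 2's rate is 1/11 − 1/44 = 3/44, meaning 44/3 minutes alone.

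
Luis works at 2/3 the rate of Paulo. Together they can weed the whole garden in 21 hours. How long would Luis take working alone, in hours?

105/2 hours

Let Paulo's rate be r; then Luis's rate is (2/3)r, so together (2/3 + 1)r = (5/3)r = 1/21.
Thus r = 1/35 per hour.
Paulo alone: 35 hours; Luis alone: 105/2 hours.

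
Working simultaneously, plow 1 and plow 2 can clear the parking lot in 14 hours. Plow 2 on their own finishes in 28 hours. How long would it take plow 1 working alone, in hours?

28 hours

Combined rate is 1/14 per hour.
Known contribution: 1/28 per hour.
So plow 1's rate is 1/14 − 1/28 = 1/28, meaning 28 hours alone.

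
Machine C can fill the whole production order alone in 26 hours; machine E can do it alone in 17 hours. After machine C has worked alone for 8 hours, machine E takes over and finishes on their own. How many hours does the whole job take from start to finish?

In 8 hours machine C does 8/26 = 4/13 of the job, leaving 9/13.
Machine E works at 1/17 per hour, so finishing takes 9/13 ÷ 1/17 = 153/13 hours.
Total time = 8 + 153/13 = 257/13 hours.

257/13 hours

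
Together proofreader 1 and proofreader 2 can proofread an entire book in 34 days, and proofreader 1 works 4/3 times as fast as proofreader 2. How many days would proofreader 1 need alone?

Let proofreader 2's rate be r; then proofreader 1's rate is (4/3)r, so together (4/3 + 1)r = (7/3)r = 1/34.
Thus r = 3/238 per day.
Proofreader 2 alone: 238/3 days; proofreader 1 alone: 119/2 days.

119/2 days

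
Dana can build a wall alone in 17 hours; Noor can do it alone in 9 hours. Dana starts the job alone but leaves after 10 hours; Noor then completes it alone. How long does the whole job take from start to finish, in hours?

233/17 hours

In 10 hours Dana does 10/17 of the job, leaving 7/17.
Noor works at 1/9 per hour, so finishing takes 7/17 ÷ 1/9 = 63/17 hours.
Total time = 10 + 63/17 = 233/17 hours.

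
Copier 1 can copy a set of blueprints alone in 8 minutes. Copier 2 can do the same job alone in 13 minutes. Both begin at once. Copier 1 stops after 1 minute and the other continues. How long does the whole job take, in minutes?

91/8 minutes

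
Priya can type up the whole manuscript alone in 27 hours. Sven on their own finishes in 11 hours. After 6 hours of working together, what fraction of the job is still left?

Combined rate: 1/27 + 1/11 = (11 + 27)/297 = 38/297 per hour.
In 6 hours they complete 6·38/297 = 76/99 of the job.
So 23/99 remains.

23/99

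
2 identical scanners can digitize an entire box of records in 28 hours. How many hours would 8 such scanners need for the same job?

7 hours

Total work is 2·28 = 56 scanner-hours.
With 8 scanners: 56/8 = 7 hours.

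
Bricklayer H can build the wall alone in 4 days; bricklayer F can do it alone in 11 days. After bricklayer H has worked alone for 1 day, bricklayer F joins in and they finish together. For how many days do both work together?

In 1 day bricklayer H does 1/4 of the job, leaving 3/4.
Bricklayer H and bricklayer F together work at 15/44 per day, so finishing takes 3/4 ÷ 15/44 = 11/5 days.

11/5 days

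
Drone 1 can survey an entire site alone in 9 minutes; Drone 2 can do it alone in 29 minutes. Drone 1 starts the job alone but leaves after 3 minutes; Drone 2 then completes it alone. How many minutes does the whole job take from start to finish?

67/3 minutes

In 3 minutes Drone 1 does 3/9 = 1/3 of the job, leaving 2/3.
Drone 2 works at 1/29 per minute, so finishing takes 2/3 ÷ 1/29 = 58/3 minutes.
Total time = 3 + 58/3 = 67/3 minutes.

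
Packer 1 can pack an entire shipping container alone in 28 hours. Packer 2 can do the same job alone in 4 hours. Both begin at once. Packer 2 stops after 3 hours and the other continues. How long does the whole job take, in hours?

7 hours

In the first 3 hours the combined rate is 2/7, so 6/7 of the job is done, leaving 1/7.
After Packer 2 leaves the rate is 1/28 per hour; the remaining 1/7 takes 4 hours.
Total = 3 + 4 = 7 hours.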